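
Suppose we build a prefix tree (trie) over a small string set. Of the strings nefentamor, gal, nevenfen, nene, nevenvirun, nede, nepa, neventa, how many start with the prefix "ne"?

7

Filter for entries beginning with "ne":
Words under "ne": nede, nefentamor, nene, nepa, nevenfen, neventa, nevenvirun
Count: 7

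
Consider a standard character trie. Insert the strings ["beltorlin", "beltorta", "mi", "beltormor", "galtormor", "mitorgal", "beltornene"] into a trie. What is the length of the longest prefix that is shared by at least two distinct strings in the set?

6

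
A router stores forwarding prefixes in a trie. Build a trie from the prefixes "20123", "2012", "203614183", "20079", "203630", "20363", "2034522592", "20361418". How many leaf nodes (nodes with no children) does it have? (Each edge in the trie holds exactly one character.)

5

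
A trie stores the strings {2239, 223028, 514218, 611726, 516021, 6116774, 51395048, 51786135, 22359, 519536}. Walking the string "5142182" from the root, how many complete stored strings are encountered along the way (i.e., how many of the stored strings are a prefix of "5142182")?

1

Walk "5142182" from the root; an end-of-word marker is hit whenever a stored word is a prefix of "5142182".
Prefixes of the query that are stored words: "514218"
Count: 1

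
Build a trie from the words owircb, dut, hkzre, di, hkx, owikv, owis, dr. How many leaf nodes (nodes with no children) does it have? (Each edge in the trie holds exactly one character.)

8

Leaves are exactly the stored words that no other stored word extends.
Those words: "di", "dr", "dut", "hkx", "hkzre", "owikv", "owircb", "owis"
Leaf count: 8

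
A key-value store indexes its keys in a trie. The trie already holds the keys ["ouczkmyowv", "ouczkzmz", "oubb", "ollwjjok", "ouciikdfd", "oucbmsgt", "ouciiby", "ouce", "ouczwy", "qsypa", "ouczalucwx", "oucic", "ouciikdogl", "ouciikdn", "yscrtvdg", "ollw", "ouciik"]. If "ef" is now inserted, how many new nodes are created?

2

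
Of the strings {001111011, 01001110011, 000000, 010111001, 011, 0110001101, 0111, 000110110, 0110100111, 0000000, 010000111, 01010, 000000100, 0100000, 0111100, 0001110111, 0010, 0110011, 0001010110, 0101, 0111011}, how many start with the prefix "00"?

8

Walk to "00"; the words in its subtree are exactly those with that prefix.
Matches: "000000", "0000000", "000000100", "0001010110", "000110110", "0001110111", "0010", "001111011"
Count: 8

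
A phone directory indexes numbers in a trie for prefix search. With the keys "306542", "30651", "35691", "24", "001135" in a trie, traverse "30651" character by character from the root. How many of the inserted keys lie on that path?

1

Traverse "30651" character by character; count nodes along the way that are marked as word ends.
Prefixes of the query that are stored words: "30651"
Count: 1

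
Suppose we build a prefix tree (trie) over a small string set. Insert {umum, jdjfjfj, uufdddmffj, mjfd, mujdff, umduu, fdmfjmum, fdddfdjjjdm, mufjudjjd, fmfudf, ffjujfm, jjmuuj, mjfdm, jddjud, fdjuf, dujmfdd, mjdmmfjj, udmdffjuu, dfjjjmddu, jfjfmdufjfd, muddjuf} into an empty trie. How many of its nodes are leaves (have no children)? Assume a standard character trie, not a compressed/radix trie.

20

Leaves are exactly the stored words that no other stored word extends.
Those words: "dfjjjmddu", "dujmfdd", "fdddfdjjjdm", "fdjuf", "fdmfjmum", "ffjujfm", "fmfudf", "jddjud", "jdjfjfj", "jfjfmdufjfd", "jjmuuj", "mjdmmfjj", "mjfdm", "muddjuf", "mufjudjjd", "mujdff", "udmdffjuu", "umduu", "umum", "uufdddmffj"
Leaf count: 20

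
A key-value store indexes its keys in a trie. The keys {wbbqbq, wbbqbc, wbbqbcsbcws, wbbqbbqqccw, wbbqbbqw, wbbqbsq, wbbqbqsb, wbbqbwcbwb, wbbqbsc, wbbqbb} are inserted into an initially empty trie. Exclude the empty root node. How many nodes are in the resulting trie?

For each word, the new-node count is its length minus the longest prefix already in the trie:
  "wbbqbq" → 6 new (w, b, b, q, b, q)
  "wbbqbc" → prefix "wbbqb" already present; 1 new (c)
  "wbbqbcsbcws" → prefix "wbbqbc" already present; 5 new (s, b, c, w, s)
  "wbbqbbqqccw" → prefix "wbbqb" already present; 6 new (b, q, q, c, c, w)
  "wbbqbbqw" → prefix "wbbqbbq" already present; 1 new (w)
  "wbbqbsq" → prefix "wbbqb" already present; 2 new (s, q)
  "wbbqbqsb" → prefix "wbbqbq" already present; 2 new (s, b)
  "wbbqbwcbwb" → prefix "wbbqb" already present; 5 new (w, c, b, w, b)
  "wbbqbsc" → prefix "wbbqbs" already present; 1 new (c)
  "wbbqbb" → prefix "wbbqbb" already present; 0 new (none)
Total nodes = 6 + 1 + 5 + 6 + 1 + 2 + 2 + 5 + 1 + 0 = 29

29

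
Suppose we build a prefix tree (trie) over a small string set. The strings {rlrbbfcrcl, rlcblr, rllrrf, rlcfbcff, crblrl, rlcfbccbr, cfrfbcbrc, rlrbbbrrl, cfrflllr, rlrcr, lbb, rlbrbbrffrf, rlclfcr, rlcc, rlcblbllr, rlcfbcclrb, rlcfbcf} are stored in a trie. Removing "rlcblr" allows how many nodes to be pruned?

Walk "rlcblr" from the leaf back toward the root, removing each node that no remaining word uses.
The suffix "r" (1 node) is used only by "rlcblr"; the node for "rlcbl" still has the child "b", so pruning stops there.
Nodes removed: 1

1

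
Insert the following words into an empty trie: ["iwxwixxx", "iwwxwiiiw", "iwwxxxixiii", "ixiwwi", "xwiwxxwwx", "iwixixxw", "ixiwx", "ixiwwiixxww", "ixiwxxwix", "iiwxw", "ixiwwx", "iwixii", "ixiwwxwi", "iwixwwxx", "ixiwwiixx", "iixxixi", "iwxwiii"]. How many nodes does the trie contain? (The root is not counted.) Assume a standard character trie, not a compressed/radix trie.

Count nodes per top-level branch (shared prefixes stored once):
  'i'-branch (iiwxw, iixxixi, iwixii, iwixixxw, iwixwwxx, iwwxwiiiw, iwwxxxixiii, iwxwiii, iwxwixxx, ixiwwi, ixiwwiixx, ixiwwiixxww, ixiwwx, ixiwwxwi, ixiwx, ixiwxxwix): 62 nodes
  'x'-branch (xwiwxxwwx): 9 nodes
Sum: 71

71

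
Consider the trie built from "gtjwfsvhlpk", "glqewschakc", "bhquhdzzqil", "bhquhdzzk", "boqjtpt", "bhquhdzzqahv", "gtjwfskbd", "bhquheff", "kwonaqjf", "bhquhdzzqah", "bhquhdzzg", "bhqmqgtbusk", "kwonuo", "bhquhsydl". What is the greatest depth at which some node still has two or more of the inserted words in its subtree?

Look for the deepest trie node that still has at least two words in its subtree.
e.g. "bhquhdzzqah" and "bhquhdzzqahv" share the prefix "bhquhdzzqah" of length 11; no pair shares a longer one.
Longest shared-prefix length: 11

11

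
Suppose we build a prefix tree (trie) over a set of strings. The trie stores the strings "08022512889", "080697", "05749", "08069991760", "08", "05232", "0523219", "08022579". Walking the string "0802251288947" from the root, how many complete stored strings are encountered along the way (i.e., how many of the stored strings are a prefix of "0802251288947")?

2

Walk "0802251288947" from the root; an end-of-word marker is hit whenever a stored word is a prefix of "0802251288947".
Prefixes of the query that are stored words: "08", "08022512889"
Count: 2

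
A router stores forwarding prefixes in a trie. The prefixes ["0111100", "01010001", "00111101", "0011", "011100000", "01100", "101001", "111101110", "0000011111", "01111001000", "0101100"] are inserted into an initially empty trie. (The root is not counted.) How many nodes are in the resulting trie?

For each word, the new-node count is its length minus the longest prefix already in the trie:
  "0111100" → 7 new (0, 1, 1, 1, 1, 0, 0)
  "01010001" → prefix "01" already present; 6 new (0, 1, 0, 0, 0, 1)
  "00111101" → prefix "0" already present; 7 new (0, 1, 1, 1, 1, 0, 1)
  "0011" → prefix "0011" already present; 0 new (none)
  "011100000" → prefix "0111" already present; 5 new (0, 0, 0, 0, 0)
  "01100" → prefix "011" already present; 2 new (0, 0)
  "101001" → 6 new (1, 0, 1, 0, 0, 1)
  "111101110" → prefix "1" already present; 8 new (1, 1, 1, 0, 1, 1, 1, 0)
  "0000011111" → prefix "00" already present; 8 new (0, 0, 0, 1, 1, 1, 1, 1)
  "01111001000" → prefix "0111100" already present; 4 new (1, 0, 0, 0)
  "0101100" → prefix "0101" already present; 3 new (1, 0, 0)
Total nodes = 7 + 6 + 7 + 0 + 5 + 2 + 6 + 8 + 8 + 4 + 3 = 56

56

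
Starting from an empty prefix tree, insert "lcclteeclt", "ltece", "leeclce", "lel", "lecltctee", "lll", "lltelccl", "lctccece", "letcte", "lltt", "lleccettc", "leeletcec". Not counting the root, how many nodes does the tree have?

60

Trace insertions, counting only characters that open a new branch:
  "lcclteeclt" → 10 new (l, c, c, l, t, e, e, c, l, t)
  "ltece" → prefix "l" already present; 4 new (t, e, c, e)
  "leeclce" → prefix "l" already present; 6 new (e, e, c, l, c, e)
  "lel" → prefix "le" already present; 1 new (l)
  "lecltctee" → prefix "le" already present; 7 new (c, l, t, c, t, e, e)
  "lll" → prefix "l" already present; 2 new (l, l)
  "lltelccl" → prefix "ll" already present; 6 new (t, e, l, c, c, l)
  "lctccece" → prefix "lc" already present; 6 new (t, c, c, e, c, e)
  "letcte" → prefix "le" already present; 4 new (t, c, t, e)
  "lltt" → prefix "llt" already present; 1 new (t)
  "lleccettc" → prefix "ll" already present; 7 new (e, c, c, e, t, t, c)
  "leeletcec" → prefix "lee" already present; 6 new (l, e, t, c, e, c)
Total nodes = 10 + 4 + 6 + 1 + 7 + 2 + 6 + 6 + 4 + 1 + 7 + 6 = 60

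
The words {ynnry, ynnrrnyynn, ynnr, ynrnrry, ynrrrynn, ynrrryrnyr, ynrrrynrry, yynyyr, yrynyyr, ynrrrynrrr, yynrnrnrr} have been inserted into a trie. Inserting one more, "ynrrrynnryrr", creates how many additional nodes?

"ynrrrynn" is already a path in the trie; the remaining "ryrr" must be added.
New nodes needed: |"ynrrrynnryrr"| − 8 = 12 − 8 = 4.

4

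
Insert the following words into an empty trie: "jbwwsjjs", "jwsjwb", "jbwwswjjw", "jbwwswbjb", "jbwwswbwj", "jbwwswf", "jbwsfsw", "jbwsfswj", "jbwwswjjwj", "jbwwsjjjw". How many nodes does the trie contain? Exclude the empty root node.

31

Count nodes per top-level branch (shared prefixes stored once):
  'j'-branch (jbwsfsw, jbwsfswj, jbwwsjjjw, jbwwsjjs, jbwwswbjb, jbwwswbwj, jbwwswf, jbwwswjjw, jbwwswjjwj, jwsjwb): 31 nodes
Sum: 31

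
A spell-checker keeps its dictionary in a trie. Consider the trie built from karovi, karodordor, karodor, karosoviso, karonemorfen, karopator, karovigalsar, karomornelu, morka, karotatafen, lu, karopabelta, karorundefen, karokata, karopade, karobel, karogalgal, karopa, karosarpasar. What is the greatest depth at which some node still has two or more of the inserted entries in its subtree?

Equivalently: take the maximum, over all pairs, of their longest common prefix length.
"karodor" and "karodordor" agree on "karodor" (7 characters) before diverging; nothing deeper is shared.
Longest shared-prefix length: 7

7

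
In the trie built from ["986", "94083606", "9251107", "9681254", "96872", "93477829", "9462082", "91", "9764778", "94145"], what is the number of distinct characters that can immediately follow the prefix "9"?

Walk "9" from the root, arriving at one node.
Distinct next characters after "9": 1, 2, 3, 4, 6, 7, 8.
That node has 7 child edges.

7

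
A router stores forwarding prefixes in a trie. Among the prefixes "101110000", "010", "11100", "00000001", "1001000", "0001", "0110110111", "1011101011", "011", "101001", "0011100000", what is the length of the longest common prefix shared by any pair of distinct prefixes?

6

Equivalently: take the maximum, over all pairs, of their longest common prefix length.
"101110000" and "1011101011" agree on "101110" (6 characters) before diverging; nothing deeper is shared.
Longest shared-prefix length: 6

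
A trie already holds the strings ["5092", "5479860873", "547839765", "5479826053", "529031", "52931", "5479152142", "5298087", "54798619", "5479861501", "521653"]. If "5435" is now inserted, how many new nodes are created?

2

Walking "5435" from the root, the first 2 characters ("54") follow existing edges; "3" is the first miss.
So 4 − 2 = 2 new nodes.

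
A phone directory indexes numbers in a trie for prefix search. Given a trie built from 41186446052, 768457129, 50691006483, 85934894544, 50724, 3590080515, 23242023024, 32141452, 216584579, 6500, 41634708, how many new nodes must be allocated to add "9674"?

4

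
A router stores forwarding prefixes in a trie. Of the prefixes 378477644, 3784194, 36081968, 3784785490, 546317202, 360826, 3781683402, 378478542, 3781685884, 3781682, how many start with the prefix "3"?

Filter for entries beginning with "3":
Words under "3": 36081968, 360826, 3781682, 3781683402, 3781685884, 3784194, 378477644, 378478542, 3784785490
Count: 9

9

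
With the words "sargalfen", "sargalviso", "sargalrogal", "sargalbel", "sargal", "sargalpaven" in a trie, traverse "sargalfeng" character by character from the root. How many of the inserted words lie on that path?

Traverse "sargalfeng" character by character; count nodes along the way that are marked as word ends.
Prefixes of the query that are stored words: "sargal", "sargalfen"
Count: 2

2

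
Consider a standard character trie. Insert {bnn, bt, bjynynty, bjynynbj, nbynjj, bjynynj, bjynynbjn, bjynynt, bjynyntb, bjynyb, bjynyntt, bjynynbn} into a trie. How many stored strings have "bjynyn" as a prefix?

Filter for entries beginning with "bjynyn":
Words under "bjynyn": bjynynbj, bjynynbjn, bjynynbn, bjynynj, bjynynt, bjynyntb, bjynyntt, bjynynty
Count: 8

8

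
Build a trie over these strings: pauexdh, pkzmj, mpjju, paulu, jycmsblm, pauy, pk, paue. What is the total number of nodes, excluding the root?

27

Insert word by word; a character creates a node only if that edge doesn't already exist:
  "pauexdh" → 7 new (p, a, u, e, x, d, h)
  "pkzmj" → prefix "p" already present; 4 new (k, z, m, j)
  "mpjju" → 5 new (m, p, j, j, u)
  "paulu" → prefix "pau" already present; 2 new (l, u)
  "jycmsblm" → 8 new (j, y, c, m, s, b, l, m)
  "pauy" → prefix "pau" already present; 1 new (y)
  "pk" → prefix "pk" already present; 0 new (none)
  "paue" → prefix "paue" already present; 0 new (none)
Total nodes = 7 + 4 + 5 + 2 + 8 + 1 + 0 + 0 = 27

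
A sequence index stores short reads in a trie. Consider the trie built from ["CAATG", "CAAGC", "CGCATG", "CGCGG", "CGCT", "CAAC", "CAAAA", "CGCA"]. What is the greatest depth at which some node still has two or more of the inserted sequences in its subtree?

Equivalently: take the maximum, over all pairs, of their longest common prefix length.
e.g. "CGCA" and "CGCATG" share the prefix "CGCA" of length 4; no pair shares a longer one.
Longest shared-prefix length: 4

4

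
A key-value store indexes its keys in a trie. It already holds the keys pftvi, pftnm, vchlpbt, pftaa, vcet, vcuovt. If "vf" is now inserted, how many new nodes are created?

The longest prefix of "vf" already in the trie is "v" (length 1).
Each of the 1 remaining characters creates one node.

1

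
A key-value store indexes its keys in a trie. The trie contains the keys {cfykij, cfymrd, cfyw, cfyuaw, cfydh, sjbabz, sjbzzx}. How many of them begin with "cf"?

Walk to "cf"; the words in its subtree are exactly those with that prefix.
Words under "cf": cfydh, cfykij, cfymrd, cfyuaw, cfyw
Count: 5

5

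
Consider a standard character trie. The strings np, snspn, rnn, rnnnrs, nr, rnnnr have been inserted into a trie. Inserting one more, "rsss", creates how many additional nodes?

3

The longest prefix of "rsss" already in the trie is "r" (length 1).
Each of the 3 remaining characters creates one node.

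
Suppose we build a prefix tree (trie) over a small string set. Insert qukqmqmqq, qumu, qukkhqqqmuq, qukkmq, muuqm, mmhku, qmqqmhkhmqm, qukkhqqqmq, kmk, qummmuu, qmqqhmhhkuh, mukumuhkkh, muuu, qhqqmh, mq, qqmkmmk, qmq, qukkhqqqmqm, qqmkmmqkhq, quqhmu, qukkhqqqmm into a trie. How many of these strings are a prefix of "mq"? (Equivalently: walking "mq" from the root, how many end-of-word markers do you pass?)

Walk "mq" from the root; an end-of-word marker is hit whenever a stored word is a prefix of "mq".
Prefixes of the query that are stored words: "mq"
Count: 1

1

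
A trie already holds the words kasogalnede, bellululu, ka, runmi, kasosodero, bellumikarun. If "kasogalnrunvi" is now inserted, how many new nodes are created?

5

Walking "kasogalnrunvi" from the root, the first 8 characters ("kasogaln") follow existing edges; "r" is the first miss.
New nodes needed: |"kasogalnrunvi"| − 8 = 13 − 8 = 5.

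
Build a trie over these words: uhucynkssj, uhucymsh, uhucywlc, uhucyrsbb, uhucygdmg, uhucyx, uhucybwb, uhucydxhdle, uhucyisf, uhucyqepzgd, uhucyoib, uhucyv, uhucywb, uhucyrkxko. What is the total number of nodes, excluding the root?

Count nodes per top-level branch (shared prefixes stored once):
  'u'-branch (uhucybwb, uhucydxhdle, uhucygdmg, uhucyisf, uhucymsh, uhucynkssj, uhucyoib, uhucyqepzgd, uhucyrkxko, uhucyrsbb, uhucyv, uhucywb, uhucywlc, uhucyx): 52 nodes
Sum: 52

52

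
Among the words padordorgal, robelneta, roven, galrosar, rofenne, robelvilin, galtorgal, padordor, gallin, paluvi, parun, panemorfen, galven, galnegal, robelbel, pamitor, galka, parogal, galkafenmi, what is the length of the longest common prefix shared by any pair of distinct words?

8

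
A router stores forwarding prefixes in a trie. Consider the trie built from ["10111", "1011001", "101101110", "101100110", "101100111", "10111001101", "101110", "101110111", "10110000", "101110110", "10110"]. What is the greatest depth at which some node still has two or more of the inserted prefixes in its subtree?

The deepest shared node is where two words last agree before diverging.
"101100110" and "101100111" agree on "10110011" (8 characters) before diverging; nothing deeper is shared.
Longest shared-prefix length: 8

8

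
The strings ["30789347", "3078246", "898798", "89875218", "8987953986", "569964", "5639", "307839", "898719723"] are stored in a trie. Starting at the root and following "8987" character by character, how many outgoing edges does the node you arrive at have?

3

Walk "8987" from the root, arriving at one node.
Characters that immediately follow "8987" among the stored strings: {1, 5, 9}.
That node has 3 child edges.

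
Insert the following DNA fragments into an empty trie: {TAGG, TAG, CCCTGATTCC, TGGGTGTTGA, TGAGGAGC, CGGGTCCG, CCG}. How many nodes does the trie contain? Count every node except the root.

37

Count nodes per top-level branch (shared prefixes stored once):
  'C'-branch (CCCTGATTCC, CCG, CGGGTCCG): 18 nodes
  'T'-branch (TAG, TAGG, TGAGGAGC, TGGGTGTTGA): 19 nodes
Sum: 37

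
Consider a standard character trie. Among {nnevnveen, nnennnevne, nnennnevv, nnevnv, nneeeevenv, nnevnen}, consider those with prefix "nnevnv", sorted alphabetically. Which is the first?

Words with prefix "nnevnv", in lexicographic order: "nnevnv", "nnevnveen"
The 1st is nnevnv.

nnevnv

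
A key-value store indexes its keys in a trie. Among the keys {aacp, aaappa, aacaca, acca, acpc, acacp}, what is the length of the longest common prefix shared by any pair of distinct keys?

Equivalently: take the maximum, over all pairs, of their longest common prefix length.
"aacaca" and "aacp" agree on "aac" (3 characters) before diverging; nothing deeper is shared.
Longest shared-prefix length: 3

3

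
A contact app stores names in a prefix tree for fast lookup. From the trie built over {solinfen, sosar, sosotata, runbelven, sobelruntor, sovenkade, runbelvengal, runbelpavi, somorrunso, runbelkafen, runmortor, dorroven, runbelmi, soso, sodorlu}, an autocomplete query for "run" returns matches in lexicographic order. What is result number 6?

runmortor

Filter for "run…" and sort: "runbelkafen", "runbelmi", "runbelpavi", "runbelven", "runbelvengal", "runmortor"
Position 6: runmortor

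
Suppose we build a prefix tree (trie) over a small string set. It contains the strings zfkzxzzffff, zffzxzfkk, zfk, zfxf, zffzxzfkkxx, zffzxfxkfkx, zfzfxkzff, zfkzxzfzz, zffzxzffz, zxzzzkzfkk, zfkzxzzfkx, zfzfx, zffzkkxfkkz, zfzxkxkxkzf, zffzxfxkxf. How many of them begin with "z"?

Filter for entries beginning with "z":
Words under "z": zffzkkxfkkz, zffzxfxkfkx, zffzxfxkxf, zffzxzffz, zffzxzfkk, zffzxzfkkxx, zfk, zfkzxzfzz, zfkzxzzffff, zfkzxzzfkx, zfxf, zfzfx, zfzfxkzff, zfzxkxkxkzf, zxzzzkzfkk
Count: 15

15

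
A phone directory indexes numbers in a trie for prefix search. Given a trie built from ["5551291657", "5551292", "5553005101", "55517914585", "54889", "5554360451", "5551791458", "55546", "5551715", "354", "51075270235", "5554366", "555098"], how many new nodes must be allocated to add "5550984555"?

4

The longest prefix of "5550984555" already in the trie is "555098" (length 6).
Each of the 4 remaining characters creates one node.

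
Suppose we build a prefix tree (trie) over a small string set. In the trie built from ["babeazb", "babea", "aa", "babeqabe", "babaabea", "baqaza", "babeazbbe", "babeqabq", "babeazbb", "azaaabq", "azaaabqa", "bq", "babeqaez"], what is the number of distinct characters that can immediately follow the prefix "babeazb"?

1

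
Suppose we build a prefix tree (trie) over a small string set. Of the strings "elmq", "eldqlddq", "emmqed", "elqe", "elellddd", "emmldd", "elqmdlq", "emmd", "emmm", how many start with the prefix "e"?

9

Filter for entries beginning with "e":
Words under "e": eldqlddq, elellddd, elmq, elqe, elqmdlq, emmd, emmldd, emmm, emmqed
Count: 9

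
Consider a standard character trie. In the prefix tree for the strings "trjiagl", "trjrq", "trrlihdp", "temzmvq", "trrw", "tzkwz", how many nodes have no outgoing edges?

6

Leaves are exactly the stored words that no other stored word extends.
Those words: "temzmvq", "trjiagl", "trjrq", "trrlihdp", "trrw", "tzkwz"
Leaf count: 6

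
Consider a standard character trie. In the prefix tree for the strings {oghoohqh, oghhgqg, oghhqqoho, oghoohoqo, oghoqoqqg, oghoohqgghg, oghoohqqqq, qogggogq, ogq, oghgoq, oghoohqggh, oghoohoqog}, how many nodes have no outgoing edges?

10

A leaf is a node with no children — equivalently, the end of a word that is not a proper prefix of any other stored word.
Those words: "oghgoq", "oghhgqg", "oghhqqoho", "oghoohoqog", "oghoohqgghg", "oghoohqh", "oghoohqqqq", "oghoqoqqg", "ogq", "qogggogq"
Leaf count: 10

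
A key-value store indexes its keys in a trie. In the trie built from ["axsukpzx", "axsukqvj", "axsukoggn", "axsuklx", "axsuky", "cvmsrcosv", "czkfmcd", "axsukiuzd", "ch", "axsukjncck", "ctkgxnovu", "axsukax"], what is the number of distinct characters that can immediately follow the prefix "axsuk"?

8

Follow the path "axsuk" to its node, then look at its outgoing edges.
Distinct next characters after "axsuk": a, i, j, l, o, p, q, y.
That node has 8 child edges.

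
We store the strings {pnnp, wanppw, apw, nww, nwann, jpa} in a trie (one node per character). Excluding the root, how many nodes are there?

22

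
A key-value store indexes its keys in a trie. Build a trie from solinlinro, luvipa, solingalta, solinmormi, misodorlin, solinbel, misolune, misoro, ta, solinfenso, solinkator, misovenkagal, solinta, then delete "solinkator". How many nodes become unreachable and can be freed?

5

Walk "solinkator" from the leaf back toward the root, removing each node that no remaining word uses.
The suffix "kator" (5 nodes) is used only by "solinkator"; the node for "solin" still has the child "l", so pruning stops there.
Nodes removed: 5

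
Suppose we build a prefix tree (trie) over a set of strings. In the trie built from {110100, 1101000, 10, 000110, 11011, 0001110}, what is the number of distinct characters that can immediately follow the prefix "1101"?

2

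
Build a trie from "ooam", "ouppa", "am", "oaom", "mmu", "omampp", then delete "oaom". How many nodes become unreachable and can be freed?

Walk "oaom" from the leaf back toward the root, removing each node that no remaining word uses.
The suffix "aom" (3 nodes) is used only by "oaom"; the node for "o" still has the child "o", so pruning stops there.
Nodes removed: 3

3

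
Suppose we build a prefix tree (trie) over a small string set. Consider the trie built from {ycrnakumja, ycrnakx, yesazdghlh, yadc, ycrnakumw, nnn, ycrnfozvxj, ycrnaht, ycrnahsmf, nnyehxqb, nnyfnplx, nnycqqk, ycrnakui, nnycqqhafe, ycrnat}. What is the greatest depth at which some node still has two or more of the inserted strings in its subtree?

8

The deepest shared node is where two words last agree before diverging.
e.g. "ycrnakumja" and "ycrnakumw" share the prefix "ycrnakum" of length 8; no pair shares a longer one.
Longest shared-prefix length: 8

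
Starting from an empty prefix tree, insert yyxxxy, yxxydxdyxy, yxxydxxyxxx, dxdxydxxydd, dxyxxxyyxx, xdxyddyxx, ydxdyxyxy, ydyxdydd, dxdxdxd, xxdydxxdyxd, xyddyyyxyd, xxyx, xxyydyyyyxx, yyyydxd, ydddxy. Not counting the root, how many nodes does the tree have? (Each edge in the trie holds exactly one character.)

For each word, the new-node count is its length minus the longest prefix already in the trie:
  "yyxxxy" → 6 new (y, y, x, x, x, y)
  "yxxydxdyxy" → prefix "y" already present; 9 new (x, x, y, d, x, d, y, x, y)
  "yxxydxxyxxx" → prefix "yxxydx" already present; 5 new (x, y, x, x, x)
  "dxdxydxxydd" → 11 new (d, x, d, x, y, d, x, x, y, d, d)
  "dxyxxxyyxx" → prefix "dx" already present; 8 new (y, x, x, x, y, y, x, x)
  "xdxyddyxx" → 9 new (x, d, x, y, d, d, y, x, x)
  "ydxdyxyxy" → prefix "y" already present; 8 new (d, x, d, y, x, y, x, y)
  "ydyxdydd" → prefix "yd" already present; 6 new (y, x, d, y, d, d)
  "dxdxdxd" → prefix "dxdx" already present; 3 new (d, x, d)
  "xxdydxxdyxd" → prefix "x" already present; 10 new (x, d, y, d, x, x, d, y, x, d)
  "xyddyyyxyd" → prefix "x" already present; 9 new (y, d, d, y, y, y, x, y, d)
  "xxyx" → prefix "xx" already present; 2 new (y, x)
  "xxyydyyyyxx" → prefix "xxy" already present; 8 new (y, d, y, y, y, y, x, x)
  "yyyydxd" → prefix "yy" already present; 5 new (y, y, d, x, d)
  "ydddxy" → prefix "yd" already present; 4 new (d, d, x, y)
Total nodes = 6 + 9 + 5 + 11 + 8 + 9 + 8 + 6 + 3 + 10 + 9 + 2 + 8 + 5 + 4 = 103

103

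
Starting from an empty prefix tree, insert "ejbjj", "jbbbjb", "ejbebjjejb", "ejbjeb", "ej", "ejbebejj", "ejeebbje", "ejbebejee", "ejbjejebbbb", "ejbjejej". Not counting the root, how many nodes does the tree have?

Insert word by word; a character creates a node only if that edge doesn't already exist:
  "ejbjj" → 5 new (e, j, b, j, j)
  "jbbbjb" → 6 new (j, b, b, b, j, b)
  "ejbebjjejb" → prefix "ejb" already present; 7 new (e, b, j, j, e, j, b)
  "ejbjeb" → prefix "ejbj" already present; 2 new (e, b)
  "ej" → prefix "ej" already present; 0 new (none)
  "ejbebejj" → prefix "ejbeb" already present; 3 new (e, j, j)
  "ejeebbje" → prefix "ej" already present; 6 new (e, e, b, b, j, e)
  "ejbebejee" → prefix "ejbebej" already present; 2 new (e, e)
  "ejbjejebbbb" → prefix "ejbje" already present; 6 new (j, e, b, b, b, b)
  "ejbjejej" → prefix "ejbjeje" already present; 1 new (j)
Total nodes = 5 + 6 + 7 + 2 + 0 + 3 + 6 + 2 + 6 + 1 = 38

38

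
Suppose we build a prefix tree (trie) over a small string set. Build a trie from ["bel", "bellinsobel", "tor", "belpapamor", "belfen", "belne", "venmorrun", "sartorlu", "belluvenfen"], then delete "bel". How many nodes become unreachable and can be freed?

0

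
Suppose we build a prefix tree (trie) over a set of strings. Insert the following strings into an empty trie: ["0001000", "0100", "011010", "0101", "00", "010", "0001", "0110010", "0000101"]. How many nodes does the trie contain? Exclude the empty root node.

Insert word by word; a character creates a node only if that edge doesn't already exist:
  "0001000" → 7 new (0, 0, 0, 1, 0, 0, 0)
  "0100" → prefix "0" already present; 3 new (1, 0, 0)
  "011010" → prefix "01" already present; 4 new (1, 0, 1, 0)
  "0101" → prefix "010" already present; 1 new (1)
  "00" → prefix "00" already present; 0 new (none)
  "010" → prefix "010" already present; 0 new (none)
  "0001" → prefix "0001" already present; 0 new (none)
  "0110010" → prefix "0110" already present; 3 new (0, 1, 0)
  "0000101" → prefix "000" already present; 4 new (0, 1, 0, 1)
Total nodes = 7 + 3 + 4 + 1 + 0 + 0 + 0 + 3 + 4 = 22

22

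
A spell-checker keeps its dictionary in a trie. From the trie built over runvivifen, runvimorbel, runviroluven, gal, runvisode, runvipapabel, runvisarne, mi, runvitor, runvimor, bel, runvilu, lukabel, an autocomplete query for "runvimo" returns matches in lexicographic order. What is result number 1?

DFS of the "runvimo" subtree visits, in order: "runvimor", "runvimorbel"
Position 1: runvimor

runvimor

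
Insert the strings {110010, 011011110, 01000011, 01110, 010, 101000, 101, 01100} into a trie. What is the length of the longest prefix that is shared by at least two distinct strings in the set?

Equivalently: take the maximum, over all pairs, of their longest common prefix length.
"01100" and "011011110" agree on "0110" (4 characters) before diverging; nothing deeper is shared.
Longest shared-prefix length: 4

4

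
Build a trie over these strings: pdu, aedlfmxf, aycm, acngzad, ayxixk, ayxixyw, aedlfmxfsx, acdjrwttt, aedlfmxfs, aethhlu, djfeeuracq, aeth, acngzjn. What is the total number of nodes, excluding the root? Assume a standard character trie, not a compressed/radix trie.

Insert word by word; a character creates a node only if that edge doesn't already exist:
  "pdu" → 3 new (p, d, u)
  "aedlfmxf" → 8 new (a, e, d, l, f, m, x, f)
  "aycm" → prefix "a" already present; 3 new (y, c, m)
  "acngzad" → prefix "a" already present; 6 new (c, n, g, z, a, d)
  "ayxixk" → prefix "ay" already present; 4 new (x, i, x, k)
  "ayxixyw" → prefix "ayxix" already present; 2 new (y, w)
  "aedlfmxfsx" → prefix "aedlfmxf" already present; 2 new (s, x)
  "acdjrwttt" → prefix "ac" already present; 7 new (d, j, r, w, t, t, t)
  "aedlfmxfs" → prefix "aedlfmxfs" already present; 0 new (none)
  "aethhlu" → prefix "ae" already present; 5 new (t, h, h, l, u)
  "djfeeuracq" → 10 new (d, j, f, e, e, u, r, a, c, q)
  "aeth" → prefix "aeth" already present; 0 new (none)
  "acngzjn" → prefix "acngz" already present; 2 new (j, n)
Total nodes = 3 + 8 + 3 + 6 + 4 + 2 + 2 + 7 + 0 + 5 + 10 + 0 + 2 = 52

52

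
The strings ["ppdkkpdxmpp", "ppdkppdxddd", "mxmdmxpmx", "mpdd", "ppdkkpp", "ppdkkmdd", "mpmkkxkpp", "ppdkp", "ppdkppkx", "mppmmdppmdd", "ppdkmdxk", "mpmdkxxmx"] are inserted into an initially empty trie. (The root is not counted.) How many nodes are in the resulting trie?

62

For each word, the new-node count is its length minus the longest prefix already in the trie:
  "ppdkkpdxmpp" → 11 new (p, p, d, k, k, p, d, x, m, p, p)
  "ppdkppdxddd" → prefix "ppdk" already present; 7 new (p, p, d, x, d, d, d)
  "mxmdmxpmx" → 9 new (m, x, m, d, m, x, p, m, x)
  "mpdd" → prefix "m" already present; 3 new (p, d, d)
  "ppdkkpp" → prefix "ppdkkp" already present; 1 new (p)
  "ppdkkmdd" → prefix "ppdkk" already present; 3 new (m, d, d)
  "mpmkkxkpp" → prefix "mp" already present; 7 new (m, k, k, x, k, p, p)
  "ppdkp" → prefix "ppdkp" already present; 0 new (none)
  "ppdkppkx" → prefix "ppdkpp" already present; 2 new (k, x)
  "mppmmdppmdd" → prefix "mp" already present; 9 new (p, m, m, d, p, p, m, d, d)
  "ppdkmdxk" → prefix "ppdk" already present; 4 new (m, d, x, k)
  "mpmdkxxmx" → prefix "mpm" already present; 6 new (d, k, x, x, m, x)
Total nodes = 11 + 7 + 9 + 3 + 1 + 3 + 7 + 0 + 2 + 9 + 4 + 6 = 62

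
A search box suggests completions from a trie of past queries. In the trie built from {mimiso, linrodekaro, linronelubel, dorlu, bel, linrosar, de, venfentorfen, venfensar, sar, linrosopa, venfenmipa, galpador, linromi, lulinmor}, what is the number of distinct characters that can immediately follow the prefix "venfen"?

Walk "venfen" from the root, arriving at one node.
Distinct next characters after "venfen": m, s, t.
That node has 3 child edges.

3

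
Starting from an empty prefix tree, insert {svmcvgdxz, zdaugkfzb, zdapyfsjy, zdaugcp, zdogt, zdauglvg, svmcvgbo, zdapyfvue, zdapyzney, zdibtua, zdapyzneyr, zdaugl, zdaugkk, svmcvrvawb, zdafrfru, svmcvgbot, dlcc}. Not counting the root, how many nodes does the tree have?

Trace insertions, counting only characters that open a new branch:
  "svmcvgdxz" → 9 new (s, v, m, c, v, g, d, x, z)
  "zdaugkfzb" → 9 new (z, d, a, u, g, k, f, z, b)
  "zdapyfsjy" → prefix "zda" already present; 6 new (p, y, f, s, j, y)
  "zdaugcp" → prefix "zdaug" already present; 2 new (c, p)
  "zdogt" → prefix "zd" already present; 3 new (o, g, t)
  "zdauglvg" → prefix "zdaug" already present; 3 new (l, v, g)
  "svmcvgbo" → prefix "svmcvg" already present; 2 new (b, o)
  "zdapyfvue" → prefix "zdapyf" already present; 3 new (v, u, e)
  "zdapyzney" → prefix "zdapy" already present; 4 new (z, n, e, y)
  "zdibtua" → prefix "zd" already present; 5 new (i, b, t, u, a)
  "zdapyzneyr" → prefix "zdapyzney" already present; 1 new (r)
  "zdaugl" → prefix "zdaugl" already present; 0 new (none)
  "zdaugkk" → prefix "zdaugk" already present; 1 new (k)
  "svmcvrvawb" → prefix "svmcv" already present; 5 new (r, v, a, w, b)
  "zdafrfru" → prefix "zda" already present; 5 new (f, r, f, r, u)
  "svmcvgbot" → prefix "svmcvgbo" already present; 1 new (t)
  "dlcc" → 4 new (d, l, c, c)
Total nodes = 9 + 9 + 6 + 2 + 3 + 3 + 2 + 3 + 4 + 5 + 1 + 0 + 1 + 5 + 5 + 1 + 4 = 63

63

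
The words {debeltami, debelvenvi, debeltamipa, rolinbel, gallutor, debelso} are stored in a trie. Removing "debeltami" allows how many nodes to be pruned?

0

Walk "debeltami" from the leaf back toward the root, removing each node that no remaining word uses.
Every node on "debeltami" is still needed (e.g. by "debeltamipa"), so nothing is freed.
Nodes removed: 0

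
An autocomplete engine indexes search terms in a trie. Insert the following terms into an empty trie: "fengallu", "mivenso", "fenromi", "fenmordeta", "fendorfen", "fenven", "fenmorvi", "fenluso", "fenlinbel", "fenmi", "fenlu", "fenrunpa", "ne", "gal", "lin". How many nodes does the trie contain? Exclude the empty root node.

59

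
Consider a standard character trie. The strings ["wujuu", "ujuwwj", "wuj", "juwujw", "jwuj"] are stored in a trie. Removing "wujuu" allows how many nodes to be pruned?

After clearing the end-marker at "wujuu", prune upward until reaching a node still needed by another word.
The suffix "uu" (2 nodes) is used only by "wujuu"; "wuj" is itself a stored word, so pruning stops there.
Nodes removed: 2

2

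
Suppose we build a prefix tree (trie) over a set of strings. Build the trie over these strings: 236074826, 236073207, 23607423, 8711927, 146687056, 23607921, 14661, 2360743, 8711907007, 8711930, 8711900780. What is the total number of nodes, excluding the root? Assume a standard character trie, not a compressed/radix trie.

For each word, the new-node count is its length minus the longest prefix already in the trie:
  "236074826" → 9 new (2, 3, 6, 0, 7, 4, 8, 2, 6)
  "236073207" → prefix "23607" already present; 4 new (3, 2, 0, 7)
  "23607423" → prefix "236074" already present; 2 new (2, 3)
  "8711927" → 7 new (8, 7, 1, 1, 9, 2, 7)
  "146687056" → 9 new (1, 4, 6, 6, 8, 7, 0, 5, 6)
  "23607921" → prefix "23607" already present; 3 new (9, 2, 1)
  "14661" → prefix "1466" already present; 1 new (1)
  "2360743" → prefix "236074" already present; 1 new (3)
  "8711907007" → prefix "87119" already present; 5 new (0, 7, 0, 0, 7)
  "8711930" → prefix "87119" already present; 2 new (3, 0)
  "8711900780" → prefix "871190" already present; 4 new (0, 7, 8, 0)
Total nodes = 9 + 4 + 2 + 7 + 9 + 3 + 1 + 1 + 5 + 2 + 4 = 47

47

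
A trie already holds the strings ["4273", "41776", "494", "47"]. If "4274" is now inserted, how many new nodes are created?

1

Walking "4274" from the root, the first 3 characters ("427") follow existing edges; "4" is the first miss.
Each of the 1 remaining characters creates one node.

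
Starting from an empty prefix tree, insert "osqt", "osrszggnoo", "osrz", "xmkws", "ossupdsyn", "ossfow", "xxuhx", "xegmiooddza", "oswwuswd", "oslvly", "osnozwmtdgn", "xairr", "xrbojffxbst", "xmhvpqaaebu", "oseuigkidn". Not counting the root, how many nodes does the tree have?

Count nodes per top-level branch (shared prefixes stored once):
  'o'-branch (oseuigkidn, oslvly, osnozwmtdgn, osqt, osrszggnoo, osrz, ossfow, ossupdsyn, oswwuswd): 50 nodes
  'x'-branch (xairr, xegmiooddza, xmhvpqaaebu, xmkws, xrbojffxbst, xxuhx): 42 nodes
Sum: 92

92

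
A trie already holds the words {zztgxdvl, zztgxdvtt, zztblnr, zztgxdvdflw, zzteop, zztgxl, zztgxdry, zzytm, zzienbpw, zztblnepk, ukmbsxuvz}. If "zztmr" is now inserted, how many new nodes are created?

Walking "zztmr" from the root, the first 3 characters ("zzt") follow existing edges; "m" is the first miss.
Each of the 2 remaining characters creates one node.

2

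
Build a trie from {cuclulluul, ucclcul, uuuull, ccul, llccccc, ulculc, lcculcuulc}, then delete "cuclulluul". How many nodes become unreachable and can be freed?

Walk "cuclulluul" from the leaf back toward the root, removing each node that no remaining word uses.
The suffix "uclulluul" (9 nodes) is used only by "cuclulluul"; the node for "c" still has the child "c", so pruning stops there.
Nodes removed: 9

9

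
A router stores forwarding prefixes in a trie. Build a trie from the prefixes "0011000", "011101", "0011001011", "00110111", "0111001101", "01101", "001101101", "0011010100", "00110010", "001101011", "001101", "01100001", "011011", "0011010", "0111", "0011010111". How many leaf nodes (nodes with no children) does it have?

10

Leaves are exactly the stored words that no other stored word extends.
Those words: "0011000", "0011001011", "0011010100", "0011010111", "001101101", "00110111", "01100001", "011011", "0111001101", "011101"
Leaf count: 10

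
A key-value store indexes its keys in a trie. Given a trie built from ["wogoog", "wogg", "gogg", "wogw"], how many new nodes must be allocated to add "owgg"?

4

"owgg" shares no prefix with any stored word, so all 4 characters open new nodes.
4 − 0 = 4 new nodes.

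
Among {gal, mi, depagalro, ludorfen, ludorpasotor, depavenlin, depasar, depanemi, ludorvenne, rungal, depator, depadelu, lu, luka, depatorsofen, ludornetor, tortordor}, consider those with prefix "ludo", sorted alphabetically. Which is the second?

ludornetor

DFS of the "ludo" subtree visits, in order: "ludorfen", "ludornetor", "ludorpasotor", "ludorvenne"
The 2nd is ludornetor.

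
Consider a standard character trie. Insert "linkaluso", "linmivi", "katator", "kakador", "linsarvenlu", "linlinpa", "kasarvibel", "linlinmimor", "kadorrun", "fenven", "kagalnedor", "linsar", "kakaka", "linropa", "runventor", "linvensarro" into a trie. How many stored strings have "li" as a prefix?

Walk to "li"; the words in its subtree are exactly those with that prefix.
Words under "li": linkaluso, linlinmimor, linlinpa, linmivi, linropa, linsar, linsarvenlu, linvensarro
Count: 8

8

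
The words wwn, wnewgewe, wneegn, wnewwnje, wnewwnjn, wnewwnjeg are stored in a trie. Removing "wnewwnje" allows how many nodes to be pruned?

After clearing the end-marker at "wnewwnje", prune upward until reaching a node still needed by another word.
Every node on "wnewwnje" is still needed (e.g. by "wnewwnjeg"), so nothing is freed.
Nodes removed: 0

0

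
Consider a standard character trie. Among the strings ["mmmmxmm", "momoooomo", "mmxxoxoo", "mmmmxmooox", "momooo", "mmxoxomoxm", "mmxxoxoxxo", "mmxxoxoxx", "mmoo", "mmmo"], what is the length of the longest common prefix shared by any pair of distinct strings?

9

Equivalently: take the maximum, over all pairs, of their longest common prefix length.
e.g. "mmxxoxoxx" and "mmxxoxoxxo" share the prefix "mmxxoxoxx" of length 9; no pair shares a longer one.
Longest shared-prefix length: 9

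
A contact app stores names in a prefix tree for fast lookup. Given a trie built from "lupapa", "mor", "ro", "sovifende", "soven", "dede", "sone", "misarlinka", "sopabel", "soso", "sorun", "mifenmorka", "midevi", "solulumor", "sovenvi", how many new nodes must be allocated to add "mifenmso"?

2

Walking "mifenmso" from the root, the first 6 characters ("mifenm") follow existing edges; "s" is the first miss.
New nodes needed: |"mifenmso"| − 6 = 8 − 6 = 2.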